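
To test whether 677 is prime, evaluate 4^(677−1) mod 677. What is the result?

1

4^1 ≡ 4 (mod 677)
4^2 ≡ 4^2 = 16 ≡ 16 (mod 677)
4^4 ≡ 16^2 = 256 ≡ 256 (mod 677)
4^8 ≡ 256^2 = 65536 ≡ 544 (mod 677)
4^16 ≡ 544^2 = 295936 ≡ 87 (mod 677)
4^32 ≡ 87^2 = 7569 ≡ 122 (mod 677)
4^64 ≡ 122^2 = 14884 ≡ 667 (mod 677)
4^128 ≡ 667^2 = 444889 ≡ 100 (mod 677)
4^256 ≡ 100^2 = 10000 ≡ 522 (mod 677)
4^512 ≡ 522^2 = 272484 ≡ 330 (mod 677)
676 = 512 + 128 + 32 + 4 in binary powers of 2.
So 4^676 ≡ 330 · 100 · 122 · 256 ≡ 1 (mod 677).
Since the result is 1, base 4 gives no evidence that 677 is composite.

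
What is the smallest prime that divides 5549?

31

5549 is odd.
Digit sum 23, not divisible by 3.
Ends in 9: not divisible by 5.
7: 5549 = 7·792 + 5
11: 5549 = 11·504 + 5
13: 5549 = 13·426 + 11
17: 5549 = 17·326 + 7
19: 5549 = 19·292 + 1
23: 5549 = 23·241 + 6
29: 5549 = 29·191 + 10
31: 5549 = 31·179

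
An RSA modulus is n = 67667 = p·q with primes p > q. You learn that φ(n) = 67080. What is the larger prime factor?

φ(n) = (p−1)(q−1) = n − (p+q) + 1, so p + q = 67667 − 67080 + 1 = 588.
p and q are the roots of t² − 588t + 67667 = 0.
Discriminant: 588² − 4·67667 = 345744 − 270668 = 75076; √75076 = 274.
q = (588 − 274)/2 = 157, p = (588 + 274)/2 = 431.
Check: 157 · 431 = 67667.

431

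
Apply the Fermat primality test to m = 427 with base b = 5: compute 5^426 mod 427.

5^1 ≡ 5 (mod 427)
5^2 ≡ 5^2 = 25 ≡ 25 (mod 427)
5^4 ≡ 25^2 = 625 ≡ 198 (mod 427)
5^8 ≡ 198^2 = 39204 ≡ 347 (mod 427)
5^16 ≡ 347^2 = 120409 ≡ 422 (mod 427)
5^32 ≡ 422^2 = 178084 ≡ 25 (mod 427)
5^64 ≡ 25^2 = 625 ≡ 198 (mod 427)
5^128 ≡ 198^2 = 39204 ≡ 347 (mod 427)
5^256 ≡ 347^2 = 120409 ≡ 422 (mod 427)
426 = 256 + 128 + 32 + 8 + 2 in binary powers of 2.
So 5^426 ≡ 422 · 347 · 25 · 347 · 25 ≡ 253 (mod 427).
Since 253 ≠ 1, base 5 is a Fermat witness: 427 is composite.

253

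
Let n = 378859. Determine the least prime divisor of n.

378859 is odd.
Digit sum 40, not divisible by 3.
Ends in 9: not divisible by 5.
7: 378859 = 7·54122 + 5
11: 378859 = 11·34441 + 8
13: 378859 = 13·29143

13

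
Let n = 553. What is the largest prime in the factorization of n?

553 = 7 · 79
79 is prime.
So 553 = 7 · 79; the largest prime factor is 79.

79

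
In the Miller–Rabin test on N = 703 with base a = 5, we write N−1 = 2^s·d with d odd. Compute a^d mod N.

438

703 − 1 = 702 = 2^1 · 351, so d = 351.
5^1 ≡ 5 (mod 703)
5^2 ≡ 5^2 = 25 ≡ 25 (mod 703)
5^4 ≡ 25^2 = 625 ≡ 625 (mod 703)
5^8 ≡ 625^2 = 390625 ≡ 460 (mod 703)
5^16 ≡ 460^2 = 211600 ≡ 700 (mod 703)
5^32 ≡ 700^2 = 490000 ≡ 9 (mod 703)
5^64 ≡ 9^2 = 81 ≡ 81 (mod 703)
5^128 ≡ 81^2 = 6561 ≡ 234 (mod 703)
5^256 ≡ 234^2 = 54756 ≡ 625 (mod 703)
351 = 256 + 64 + 16 + 8 + 4 + 2 + 1 in binary powers of 2.
So 5^351 ≡ 625 · 81 · 700 · 460 · 625 · 25 · 5 ≡ 438 (mod 703).
Squaring chain: 438; never reaches −1, so base 5 is a Miller–Rabin witness that 703 is composite.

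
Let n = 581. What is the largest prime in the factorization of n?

581 = 7 · 83
83 is prime.
So 581 = 7 · 83; the largest prime factor is 83.

83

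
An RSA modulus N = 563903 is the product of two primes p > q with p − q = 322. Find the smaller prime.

Since p = q + 322, we have 563903 = q(q + 322), so q² + 322q − 563903 = 0.
Discriminant: 322² + 4·563903 = 103684 + 2255612 = 2359296; √2359296 = 1536.
q = (−322 + 1536)/2 = 607, and p = q + 322 = 929.
Check: 607 · 929 = 563903.

607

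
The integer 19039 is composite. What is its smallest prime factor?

79

19039 is odd.
Digit sum 22, not divisible by 3.
Ends in 9: not divisible by 5.
7: 19039 = 7·2719 + 6
11: 19039 = 11·1730 + 9
13: 19039 = 13·1464 + 7
17: 19039 = 17·1119 + 16
19: 19039 = 19·1002 + 1
23: 19039 = 23·827 + 18
29: 19039 = 29·656 + 15
31: 19039 = 31·614 + 5
37: 19039 = 37·514 + 21
41: 19039 = 41·464 + 15
43: 19039 = 43·442 + 33
47: 19039 = 47·405 + 4
53: 19039 = 53·359 + 12
59: 19039 = 59·322 + 41
61: 19039 = 61·312 + 7
67: 19039 = 67·284 + 11
71: 19039 = 71·268 + 11
73: 19039 = 73·260 + 59
79: 19039 = 79·241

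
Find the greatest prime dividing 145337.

89

145337 = 23 · 6319
6319 = 71 · 89
89 is prime.
So 145337 = 23 · 71 · 89; the largest prime factor is 89.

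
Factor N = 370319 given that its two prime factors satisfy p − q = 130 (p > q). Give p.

Since p = q + 130, we have 370319 = q(q + 130), so q² + 130q − 370319 = 0.
Discriminant: 130² + 4·370319 = 16900 + 1481276 = 1498176; √1498176 = 1224.
q = (−130 + 1224)/2 = 547, and p = q + 130 = 677.
Check: 547 · 677 = 370319.

677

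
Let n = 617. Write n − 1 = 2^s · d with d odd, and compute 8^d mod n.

617 − 1 = 616 = 2^3 · 77, so d = 77.
8^1 ≡ 8 (mod 617)
8^2 ≡ 8^2 = 64 ≡ 64 (mod 617)
8^4 ≡ 64^2 = 4096 ≡ 394 (mod 617)
8^8 ≡ 394^2 = 155236 ≡ 369 (mod 617)
8^16 ≡ 369^2 = 136161 ≡ 421 (mod 617)
8^32 ≡ 421^2 = 177241 ≡ 162 (mod 617)
8^64 ≡ 162^2 = 26244 ≡ 330 (mod 617)
77 = 64 + 8 + 4 + 1 in binary powers of 2.
So 8^77 ≡ 330 · 369 · 394 · 8 ≡ 616 (mod 617).
Since 8^d ≡ 616 (mod 617), base 8 does not prove 617 composite.

616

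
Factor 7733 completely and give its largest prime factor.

37

7733 = 11 · 703
703 = 19 · 37
37 is prime.
So 7733 = 11 · 19 · 37; the largest prime factor is 37.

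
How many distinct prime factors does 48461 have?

48461 = 7^2 · 989
989 = 23 · 43
48461 = 7^2 · 23 · 43, which has 3 distinct prime factors.

3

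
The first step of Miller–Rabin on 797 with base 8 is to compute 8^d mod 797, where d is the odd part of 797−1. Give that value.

582

797 − 1 = 796 = 2^2 · 199, so d = 199.
8^1 ≡ 8 (mod 797)
8^2 ≡ 8^2 = 64 ≡ 64 (mod 797)
8^4 ≡ 64^2 = 4096 ≡ 111 (mod 797)
8^8 ≡ 111^2 = 12321 ≡ 366 (mod 797)
8^16 ≡ 366^2 = 133956 ≡ 60 (mod 797)
8^32 ≡ 60^2 = 3600 ≡ 412 (mod 797)
8^64 ≡ 412^2 = 169744 ≡ 780 (mod 797)
8^128 ≡ 780^2 = 608400 ≡ 289 (mod 797)
199 = 128 + 64 + 4 + 2 + 1 in binary powers of 2.
So 8^199 ≡ 289 · 780 · 111 · 64 · 8 ≡ 582 (mod 797).
Squaring chain: 582 → 796; reaches −1, so base 8 does not prove 797 composite.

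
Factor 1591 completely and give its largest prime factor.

1591 = 37 · 43
43 is prime.
So 1591 = 37 · 43; the largest prime factor is 43.

43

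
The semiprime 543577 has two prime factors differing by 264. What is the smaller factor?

Since p = q + 264, we have 543577 = q(q + 264), so q² + 264q − 543577 = 0.
Discriminant: 264² + 4·543577 = 69696 + 2174308 = 2244004; √2244004 = 1498.
q = (−264 + 1498)/2 = 617, and p = q + 264 = 881.
Check: 617 · 881 = 543577.

617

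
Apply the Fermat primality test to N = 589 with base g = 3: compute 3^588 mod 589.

3^1 ≡ 3 (mod 589)
3^2 ≡ 3^2 = 9 ≡ 9 (mod 589)
3^4 ≡ 9^2 = 81 ≡ 81 (mod 589)
3^8 ≡ 81^2 = 6561 ≡ 82 (mod 589)
3^16 ≡ 82^2 = 6724 ≡ 245 (mod 589)
3^32 ≡ 245^2 = 60025 ≡ 536 (mod 589)
3^64 ≡ 536^2 = 287296 ≡ 453 (mod 589)
3^128 ≡ 453^2 = 205209 ≡ 237 (mod 589)
3^256 ≡ 237^2 = 56169 ≡ 214 (mod 589)
3^512 ≡ 214^2 = 45796 ≡ 443 (mod 589)
588 = 512 + 64 + 8 + 4 in binary powers of 2.
So 3^588 ≡ 443 · 453 · 82 · 81 ≡ 562 (mod 589).
Since 562 ≠ 1, base 3 is a Fermat witness: 589 is composite.

562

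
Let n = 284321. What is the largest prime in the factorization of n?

284321 = 59 · 4819
4819 = 61 · 79
79 is prime.
So 284321 = 59 · 61 · 79; the largest prime factor is 79.

79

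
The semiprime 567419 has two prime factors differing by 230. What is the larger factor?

Since p = q + 230, we have 567419 = q(q + 230), so q² + 230q − 567419 = 0.
Discriminant: 230² + 4·567419 = 52900 + 2269676 = 2322576; √2322576 = 1524.
q = (−230 + 1524)/2 = 647, and p = q + 230 = 877.
Check: 647 · 877 = 567419.

877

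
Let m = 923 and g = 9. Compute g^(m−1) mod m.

9^1 ≡ 9 (mod 923)
9^2 ≡ 9^2 = 81 ≡ 81 (mod 923)
9^4 ≡ 81^2 = 6561 ≡ 100 (mod 923)
9^8 ≡ 100^2 = 10000 ≡ 770 (mod 923)
9^16 ≡ 770^2 = 592900 ≡ 334 (mod 923)
9^32 ≡ 334^2 = 111556 ≡ 796 (mod 923)
9^64 ≡ 796^2 = 633616 ≡ 438 (mod 923)
9^128 ≡ 438^2 = 191844 ≡ 783 (mod 923)
9^256 ≡ 783^2 = 613089 ≡ 217 (mod 923)
9^512 ≡ 217^2 = 47089 ≡ 16 (mod 923)
922 = 512 + 256 + 128 + 16 + 8 + 2 in binary powers of 2.
So 9^922 ≡ 16 · 217 · 783 · 334 · 770 · 81 ≡ 178 (mod 923).
Since 178 ≠ 1, base 9 is a Fermat witness: 923 is composite.

178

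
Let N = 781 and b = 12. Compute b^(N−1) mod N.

12^1 ≡ 12 (mod 781)
12^2 ≡ 12^2 = 144 ≡ 144 (mod 781)
12^4 ≡ 144^2 = 20736 ≡ 430 (mod 781)
12^8 ≡ 430^2 = 184900 ≡ 584 (mod 781)
12^16 ≡ 584^2 = 341056 ≡ 540 (mod 781)
12^32 ≡ 540^2 = 291600 ≡ 287 (mod 781)
12^64 ≡ 287^2 = 82369 ≡ 364 (mod 781)
12^128 ≡ 364^2 = 132496 ≡ 507 (mod 781)
12^256 ≡ 507^2 = 257049 ≡ 100 (mod 781)
12^512 ≡ 100^2 = 10000 ≡ 628 (mod 781)
780 = 512 + 256 + 8 + 4 in binary powers of 2.
So 12^780 ≡ 628 · 100 · 584 · 430 ≡ 529 (mod 781).
Since 529 ≠ 1, base 12 is a Fermat witness: 781 is composite.

529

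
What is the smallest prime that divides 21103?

47

21103 is odd.
Digit sum 7, not divisible by 3.
Ends in 3: not divisible by 5.
7: 21103 = 7·3014 + 5
11: 21103 = 11·1918 + 5
13: 21103 = 13·1623 + 4
17: 21103 = 17·1241 + 6
19: 21103 = 19·1110 + 13
23: 21103 = 23·917 + 12
29: 21103 = 29·727 + 20
31: 21103 = 31·680 + 23
37: 21103 = 37·570 + 13
41: 21103 = 41·514 + 29
43: 21103 = 43·490 + 33
47: 21103 = 47·449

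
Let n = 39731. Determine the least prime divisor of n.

39731 is odd.
Digit sum 23, not divisible by 3.
Ends in 1: not divisible by 5.
7: 39731 = 7·5675 + 6
11: 39731 = 11·3611 + 10
13: 39731 = 13·3056 + 3
17: 39731 = 17·2337 + 2
19: 39731 = 19·2091 + 2
23: 39731 = 23·1727 + 10
29: 39731 = 29·1370 + 1
31: 39731 = 31·1281 + 20
37: 39731 = 37·1073 + 30
41: 39731 = 41·969 + 2
43: 39731 = 43·923 + 42
47: 39731 = 47·845 + 16
53: 39731 = 53·749 + 34
59: 39731 = 59·673 + 24
61: 39731 = 61·651 + 20
67: 39731 = 67·593

67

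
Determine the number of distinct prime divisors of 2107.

2

2107 = 7^2 · 43
2107 = 7^2 · 43, which has 2 distinct prime factors.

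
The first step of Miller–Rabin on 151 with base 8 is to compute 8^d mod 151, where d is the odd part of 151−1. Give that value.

1

151 − 1 = 150 = 2^1 · 75, so d = 75.
8^1 ≡ 8 (mod 151)
8^2 ≡ 8^2 = 64 ≡ 64 (mod 151)
8^4 ≡ 64^2 = 4096 ≡ 19 (mod 151)
8^8 ≡ 19^2 = 361 ≡ 59 (mod 151)
8^16 ≡ 59^2 = 3481 ≡ 8 (mod 151)
8^32 ≡ 8^2 = 64 ≡ 64 (mod 151)
8^64 ≡ 64^2 = 4096 ≡ 19 (mod 151)
75 = 64 + 8 + 2 + 1 in binary powers of 2.
So 8^75 ≡ 19 · 59 · 64 · 8 ≡ 1 (mod 151).
Since 8^d ≡ 1 (mod 151), base 8 does not prove 151 composite.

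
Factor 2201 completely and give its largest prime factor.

71

2201 = 31 · 71
71 is prime.
So 2201 = 31 · 71; the largest prime factor is 71.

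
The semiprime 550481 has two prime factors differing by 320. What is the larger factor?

919

Since p = q + 320, we have 550481 = q(q + 320), so q² + 320q − 550481 = 0.
Discriminant: 320² + 4·550481 = 102400 + 2201924 = 2304324; √2304324 = 1518.
q = (−320 + 1518)/2 = 599, and p = q + 320 = 919.
Check: 599 · 919 = 550481.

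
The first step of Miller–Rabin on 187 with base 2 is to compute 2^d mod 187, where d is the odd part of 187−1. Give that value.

151

187 − 1 = 186 = 2^1 · 93, so d = 93.
2^1 ≡ 2 (mod 187)
2^2 ≡ 2^2 = 4 ≡ 4 (mod 187)
2^4 ≡ 4^2 = 16 ≡ 16 (mod 187)
2^8 ≡ 16^2 = 256 ≡ 69 (mod 187)
2^16 ≡ 69^2 = 4761 ≡ 86 (mod 187)
2^32 ≡ 86^2 = 7396 ≡ 103 (mod 187)
2^64 ≡ 103^2 = 10609 ≡ 137 (mod 187)
93 = 64 + 16 + 8 + 4 + 1 in binary powers of 2.
So 2^93 ≡ 137 · 86 · 69 · 16 · 2 ≡ 151 (mod 187).
Squaring chain: 151; never reaches −1, so base 2 is a Miller–Rabin witness that 187 is composite.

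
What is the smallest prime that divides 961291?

47

961291 is odd.
Digit sum 28, not divisible by 3.
Ends in 1: not divisible by 5.
7: 961291 = 7·137327 + 2
11: 961291 = 11·87390 + 1
13: 961291 = 13·73945 + 6
17: 961291 = 17·56546 + 9
19: 961291 = 19·50594 + 5
23: 961291 = 23·41795 + 6
29: 961291 = 29·33147 + 28
31: 961291 = 31·31009 + 12
37: 961291 = 37·25980 + 31
41: 961291 = 41·23446 + 5
43: 961291 = 43·22355 + 26
47: 961291 = 47·20453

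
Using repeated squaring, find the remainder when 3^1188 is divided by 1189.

1147

3^1 ≡ 3 (mod 1189)
3^2 ≡ 3^2 = 9 ≡ 9 (mod 1189)
3^4 ≡ 9^2 = 81 ≡ 81 (mod 1189)
3^8 ≡ 81^2 = 6561 ≡ 616 (mod 1189)
3^16 ≡ 616^2 = 379456 ≡ 165 (mod 1189)
3^32 ≡ 165^2 = 27225 ≡ 1067 (mod 1189)
3^64 ≡ 1067^2 = 1138489 ≡ 616 (mod 1189)
3^128 ≡ 616^2 = 379456 ≡ 165 (mod 1189)
3^256 ≡ 165^2 = 27225 ≡ 1067 (mod 1189)
3^512 ≡ 1067^2 = 1138489 ≡ 616 (mod 1189)
3^1024 ≡ 616^2 = 379456 ≡ 165 (mod 1189)
1188 = 1024 + 128 + 32 + 4 in binary powers of 2.
So 3^1188 ≡ 165 · 165 · 1067 · 81 ≡ 1147 (mod 1189).
Since 1147 ≠ 1, base 3 is a Fermat witness: 1189 is composite.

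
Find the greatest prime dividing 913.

83

913 = 11 · 83
83 is prime.
So 913 = 11 · 83; the largest prime factor is 83.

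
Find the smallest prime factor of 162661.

29

162661 is odd.
Digit sum 22, not divisible by 3.
Ends in 1: not divisible by 5.
7: 162661 = 7·23237 + 2
11: 162661 = 11·14787 + 4
13: 162661 = 13·12512 + 5
17: 162661 = 17·9568 + 5
19: 162661 = 19·8561 + 2
23: 162661 = 23·7072 + 5
29: 162661 = 29·5609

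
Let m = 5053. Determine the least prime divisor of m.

5053 is odd.
Digit sum 13, not divisible by 3.
Ends in 3: not divisible by 5.
7: 5053 = 7·721 + 6
11: 5053 = 11·459 + 4
13: 5053 = 13·388 + 9
17: 5053 = 17·297 + 4
19: 5053 = 19·265 + 18
23: 5053 = 23·219 + 16
29: 5053 = 29·174 + 7
31: 5053 = 31·163

31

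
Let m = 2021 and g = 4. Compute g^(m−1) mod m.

4^1 ≡ 4 (mod 2021)
4^2 ≡ 4^2 = 16 ≡ 16 (mod 2021)
4^4 ≡ 16^2 = 256 ≡ 256 (mod 2021)
4^8 ≡ 256^2 = 65536 ≡ 864 (mod 2021)
4^16 ≡ 864^2 = 746496 ≡ 747 (mod 2021)
4^32 ≡ 747^2 = 558009 ≡ 213 (mod 2021)
4^64 ≡ 213^2 = 45369 ≡ 907 (mod 2021)
4^128 ≡ 907^2 = 822649 ≡ 102 (mod 2021)
4^256 ≡ 102^2 = 10404 ≡ 299 (mod 2021)
4^512 ≡ 299^2 = 89401 ≡ 477 (mod 2021)
4^1024 ≡ 477^2 = 227529 ≡ 1177 (mod 2021)
2020 = 1024 + 512 + 256 + 128 + 64 + 32 + 4 in binary powers of 2.
So 4^2020 ≡ 1177 · 477 · 299 · 102 · 907 · 213 · 256 ≡ 385 (mod 2021).
Since 385 ≠ 1, base 4 is a Fermat witness: 2021 is composite.

385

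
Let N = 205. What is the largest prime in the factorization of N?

41

205 = 5 · 41
41 is prime.
So 205 = 5 · 41; the largest prime factor is 41.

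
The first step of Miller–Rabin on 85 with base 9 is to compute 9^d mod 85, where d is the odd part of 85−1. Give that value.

85 − 1 = 84 = 2^2 · 21, so d = 21.
9^1 ≡ 9 (mod 85)
9^2 ≡ 9^2 = 81 ≡ 81 (mod 85)
9^4 ≡ 81^2 = 6561 ≡ 16 (mod 85)
9^8 ≡ 16^2 = 256 ≡ 1 (mod 85)
9^16 ≡ 1^2 = 1 ≡ 1 (mod 85)
21 = 16 + 4 + 1 in binary powers of 2.
So 9^21 ≡ 1 · 16 · 9 ≡ 59 (mod 85).
Squaring chain: 59 → 81; never reaches −1, so base 9 is a Miller–Rabin witness that 85 is composite.

59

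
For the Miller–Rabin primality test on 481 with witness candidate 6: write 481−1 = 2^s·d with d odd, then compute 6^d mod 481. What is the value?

216

481 − 1 = 480 = 2^5 · 15, so d = 15.
6^1 ≡ 6 (mod 481)
6^2 ≡ 6^2 = 36 ≡ 36 (mod 481)
6^4 ≡ 36^2 = 1296 ≡ 334 (mod 481)
6^8 ≡ 334^2 = 111556 ≡ 445 (mod 481)
15 = 8 + 4 + 2 + 1 in binary powers of 2.
So 6^15 ≡ 445 · 334 · 36 · 6 ≡ 216 (mod 481).
Squaring chain: 216 → 480 → 1 → 1 → 1; reaches −1, so base 6 does not prove 481 composite.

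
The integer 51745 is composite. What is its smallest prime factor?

5

51745 is odd.
Digit sum 22, not divisible by 3.
Ends in 5: divisible by 5.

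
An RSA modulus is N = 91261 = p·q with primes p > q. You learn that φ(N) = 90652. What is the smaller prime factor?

263

φ(n) = (p−1)(q−1) = n − (p+q) + 1, so p + q = 91261 − 90652 + 1 = 610.
p and q are the roots of t² − 610t + 91261 = 0.
Discriminant: 610² − 4·91261 = 372100 − 365044 = 7056; √7056 = 84.
q = (610 − 84)/2 = 263, p = (610 + 84)/2 = 347.
Check: 263 · 347 = 91261.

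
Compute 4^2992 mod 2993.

1205

4^1 ≡ 4 (mod 2993)
4^2 ≡ 4^2 = 16 ≡ 16 (mod 2993)
4^4 ≡ 16^2 = 256 ≡ 256 (mod 2993)
4^8 ≡ 256^2 = 65536 ≡ 2683 (mod 2993)
4^16 ≡ 2683^2 = 7198489 ≡ 324 (mod 2993)
4^32 ≡ 324^2 = 104976 ≡ 221 (mod 2993)
4^64 ≡ 221^2 = 48841 ≡ 953 (mod 2993)
4^128 ≡ 953^2 = 908209 ≡ 1330 (mod 2993)
4^256 ≡ 1330^2 = 1768900 ≡ 37 (mod 2993)
4^512 ≡ 37^2 = 1369 ≡ 1369 (mod 2993)
4^1024 ≡ 1369^2 = 1874161 ≡ 543 (mod 2993)
4^2048 ≡ 543^2 = 294849 ≡ 1535 (mod 2993)
2992 = 2048 + 512 + 256 + 128 + 32 + 16 in binary powers of 2.
So 4^2992 ≡ 1535 · 1369 · 37 · 1330 · 221 · 324 ≡ 1205 (mod 2993).
Since 1205 ≠ 1, base 4 is a Fermat witness: 2993 is composite.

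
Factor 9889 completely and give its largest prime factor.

31

9889 = 11 · 899
899 = 29 · 31
31 is prime.
So 9889 = 11 · 29 · 31; the largest prime factor is 31.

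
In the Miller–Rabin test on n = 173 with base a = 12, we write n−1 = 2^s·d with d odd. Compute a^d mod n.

80

173 − 1 = 172 = 2^2 · 43, so d = 43.
12^1 ≡ 12 (mod 173)
12^2 ≡ 12^2 = 144 ≡ 144 (mod 173)
12^4 ≡ 144^2 = 20736 ≡ 149 (mod 173)
12^8 ≡ 149^2 = 22201 ≡ 57 (mod 173)
12^16 ≡ 57^2 = 3249 ≡ 135 (mod 173)
12^32 ≡ 135^2 = 18225 ≡ 60 (mod 173)
43 = 32 + 8 + 2 + 1 in binary powers of 2.
So 12^43 ≡ 60 · 57 · 144 · 12 ≡ 80 (mod 173).
Squaring chain: 80 → 172; reaches −1, so base 12 does not prove 173 composite.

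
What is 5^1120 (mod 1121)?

416

5^1 ≡ 5 (mod 1121)
5^2 ≡ 5^2 = 25 ≡ 25 (mod 1121)
5^4 ≡ 25^2 = 625 ≡ 625 (mod 1121)
5^8 ≡ 625^2 = 390625 ≡ 517 (mod 1121)
5^16 ≡ 517^2 = 267289 ≡ 491 (mod 1121)
5^32 ≡ 491^2 = 241081 ≡ 66 (mod 1121)
5^64 ≡ 66^2 = 4356 ≡ 993 (mod 1121)
5^128 ≡ 993^2 = 986049 ≡ 690 (mod 1121)
5^256 ≡ 690^2 = 476100 ≡ 796 (mod 1121)
5^512 ≡ 796^2 = 633616 ≡ 251 (mod 1121)
5^1024 ≡ 251^2 = 63001 ≡ 225 (mod 1121)
1120 = 1024 + 64 + 32 in binary powers of 2.
So 5^1120 ≡ 225 · 993 · 66 ≡ 416 (mod 1121).
Since 416 ≠ 1, base 5 is a Fermat witness: 1121 is composite.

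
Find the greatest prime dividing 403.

31

403 = 13 · 31
31 is prime.
So 403 = 13 · 31; the largest prime factor is 31.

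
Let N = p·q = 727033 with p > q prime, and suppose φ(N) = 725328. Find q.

φ(n) = (p−1)(q−1) = n − (p+q) + 1, so p + q = 727033 − 725328 + 1 = 1706.
p and q are the roots of t² − 1706t + 727033 = 0.
Discriminant: 1706² − 4·727033 = 2910436 − 2908132 = 2304; √2304 = 48.
q = (1706 − 48)/2 = 829, p = (1706 + 48)/2 = 877.
Check: 829 · 877 = 727033.

829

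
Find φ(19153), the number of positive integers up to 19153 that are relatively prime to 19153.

18868

Factor: 19153 = 107 · 179.
φ(19153) = (107−1) · (179−1) = 106 · 178 = 18868.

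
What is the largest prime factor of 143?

13

143 = 11 · 13
13 is prime.
So 143 = 11 · 13; the largest prime factor is 13.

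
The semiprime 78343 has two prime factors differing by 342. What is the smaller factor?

Since p = q + 342, we have 78343 = q(q + 342), so q² + 342q − 78343 = 0.
Discriminant: 342² + 4·78343 = 116964 + 313372 = 430336; √430336 = 656.
q = (−342 + 656)/2 = 157, and p = q + 342 = 499.
Check: 157 · 499 = 78343.

157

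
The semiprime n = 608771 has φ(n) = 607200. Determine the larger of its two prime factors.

φ(n) = (p−1)(q−1) = n − (p+q) + 1, so p + q = 608771 − 607200 + 1 = 1572.
p and q are the roots of t² − 1572t + 608771 = 0.
Discriminant: 1572² − 4·608771 = 2471184 − 2435084 = 36100; √36100 = 190.
q = (1572 − 190)/2 = 691, p = (1572 + 190)/2 = 881.
Check: 691 · 881 = 608771.

881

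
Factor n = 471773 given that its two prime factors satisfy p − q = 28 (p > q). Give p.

Since p = q + 28, we have 471773 = q(q + 28), so q² + 28q − 471773 = 0.
Discriminant: 28² + 4·471773 = 784 + 1887092 = 1887876; √1887876 = 1374.
q = (−28 + 1374)/2 = 673, and p = q + 28 = 701.
Check: 673 · 701 = 471773.

701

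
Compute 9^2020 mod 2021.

9^1 ≡ 9 (mod 2021)
9^2 ≡ 9^2 = 81 ≡ 81 (mod 2021)
9^4 ≡ 81^2 = 6561 ≡ 498 (mod 2021)
9^8 ≡ 498^2 = 248004 ≡ 1442 (mod 2021)
9^16 ≡ 1442^2 = 2079364 ≡ 1776 (mod 2021)
9^32 ≡ 1776^2 = 3154176 ≡ 1416 (mod 2021)
9^64 ≡ 1416^2 = 2005056 ≡ 224 (mod 2021)
9^128 ≡ 224^2 = 50176 ≡ 1672 (mod 2021)
9^256 ≡ 1672^2 = 2795584 ≡ 541 (mod 2021)
9^512 ≡ 541^2 = 292681 ≡ 1657 (mod 2021)
9^1024 ≡ 1657^2 = 2745649 ≡ 1131 (mod 2021)
2020 = 1024 + 512 + 256 + 128 + 64 + 32 + 4 in binary powers of 2.
So 9^2020 ≡ 1131 · 1657 · 541 · 1672 · 224 · 1416 · 498 ≡ 1358 (mod 2021).
Since 1358 ≠ 1, base 9 is a Fermat witness: 2021 is composite.

1358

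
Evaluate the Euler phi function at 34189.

33820

Factor: 34189 = 179 · 191.
φ(34189) = (179−1) · (191−1) = 178 · 190 = 33820.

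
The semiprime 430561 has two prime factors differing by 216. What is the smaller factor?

557

Since p = q + 216, we have 430561 = q(q + 216), so q² + 216q − 430561 = 0.
Discriminant: 216² + 4·430561 = 46656 + 1722244 = 1768900; √1768900 = 1330.
q = (−216 + 1330)/2 = 557, and p = q + 216 = 773.
Check: 557 · 773 = 430561.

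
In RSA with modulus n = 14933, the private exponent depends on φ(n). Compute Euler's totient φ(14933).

14688

Factor: 14933 = 109 · 137.
φ(14933) = (109−1) · (137−1) = 108 · 136 = 14688.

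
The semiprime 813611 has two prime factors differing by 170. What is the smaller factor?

821

Since p = q + 170, we have 813611 = q(q + 170), so q² + 170q − 813611 = 0.
Discriminant: 170² + 4·813611 = 28900 + 3254444 = 3283344; √3283344 = 1812.
q = (−170 + 1812)/2 = 821, and p = q + 170 = 991.
Check: 821 · 991 = 813611.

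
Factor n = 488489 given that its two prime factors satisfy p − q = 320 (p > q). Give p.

877

Since p = q + 320, we have 488489 = q(q + 320), so q² + 320q − 488489 = 0.
Discriminant: 320² + 4·488489 = 102400 + 1953956 = 2056356; √2056356 = 1434.
q = (−320 + 1434)/2 = 557, and p = q + 320 = 877.
Check: 557 · 877 = 488489.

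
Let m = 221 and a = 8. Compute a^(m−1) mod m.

8^1 ≡ 8 (mod 221)
8^2 ≡ 8^2 = 64 ≡ 64 (mod 221)
8^4 ≡ 64^2 = 4096 ≡ 118 (mod 221)
8^8 ≡ 118^2 = 13924 ≡ 1 (mod 221)
8^16 ≡ 1^2 = 1 ≡ 1 (mod 221)
8^32 ≡ 1^2 = 1 ≡ 1 (mod 221)
8^64 ≡ 1^2 = 1 ≡ 1 (mod 221)
8^128 ≡ 1^2 = 1 ≡ 1 (mod 221)
220 = 128 + 64 + 16 + 8 + 4 in binary powers of 2.
So 8^220 ≡ 1 · 1 · 1 · 1 · 118 ≡ 118 (mod 221).
Since 118 ≠ 1, base 8 is a Fermat witness: 221 is composite.

118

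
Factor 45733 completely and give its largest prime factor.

45733 = 19 · 2407
2407 = 29 · 83
83 is prime.
So 45733 = 19 · 29 · 83; the largest prime factor is 83.

83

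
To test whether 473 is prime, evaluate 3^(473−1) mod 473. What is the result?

3^1 ≡ 3 (mod 473)
3^2 ≡ 3^2 = 9 ≡ 9 (mod 473)
3^4 ≡ 9^2 = 81 ≡ 81 (mod 473)
3^8 ≡ 81^2 = 6561 ≡ 412 (mod 473)
3^16 ≡ 412^2 = 169744 ≡ 410 (mod 473)
3^32 ≡ 410^2 = 168100 ≡ 185 (mod 473)
3^64 ≡ 185^2 = 34225 ≡ 169 (mod 473)
3^128 ≡ 169^2 = 28561 ≡ 181 (mod 473)
3^256 ≡ 181^2 = 32761 ≡ 124 (mod 473)
472 = 256 + 128 + 64 + 16 + 8 in binary powers of 2.
So 3^472 ≡ 124 · 181 · 169 · 410 · 412 ≡ 53 (mod 473).
Since 53 ≠ 1, base 3 is a Fermat witness: 473 is composite.

53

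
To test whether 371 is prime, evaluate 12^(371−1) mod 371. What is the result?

12^1 ≡ 12 (mod 371)
12^2 ≡ 12^2 = 144 ≡ 144 (mod 371)
12^4 ≡ 144^2 = 20736 ≡ 331 (mod 371)
12^8 ≡ 331^2 = 109561 ≡ 116 (mod 371)
12^16 ≡ 116^2 = 13456 ≡ 100 (mod 371)
12^32 ≡ 100^2 = 10000 ≡ 354 (mod 371)
12^64 ≡ 354^2 = 125316 ≡ 289 (mod 371)
12^128 ≡ 289^2 = 83521 ≡ 46 (mod 371)
12^256 ≡ 46^2 = 2116 ≡ 261 (mod 371)
370 = 256 + 64 + 32 + 16 + 2 in binary powers of 2.
So 12^370 ≡ 261 · 289 · 354 · 100 · 144 ≡ 282 (mod 371).
Since 282 ≠ 1, base 12 is a Fermat witness: 371 is composite.

282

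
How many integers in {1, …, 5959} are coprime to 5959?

Factor: 5959 = 59 · 101.
φ(5959) = (59−1) · (101−1) = 58 · 100 = 5800.

5800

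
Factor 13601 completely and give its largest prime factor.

13601 = 7 · 1943
1943 = 29 · 67
67 is prime.
So 13601 = 7 · 29 · 67; the largest prime factor is 67.

67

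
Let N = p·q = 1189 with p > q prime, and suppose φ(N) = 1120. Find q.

29

φ(n) = (p−1)(q−1) = n − (p+q) + 1, so p + q = 1189 − 1120 + 1 = 70.
p and q are the roots of t² − 70t + 1189 = 0.
Discriminant: 70² − 4·1189 = 4900 − 4756 = 144; √144 = 12.
q = (70 − 12)/2 = 29, p = (70 + 12)/2 = 41.
Check: 29 · 41 = 1189.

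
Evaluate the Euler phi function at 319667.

302400

Factor: 319667 = 29 · 73 · 151.
φ(319667) = (29−1) · (73−1) · (151−1) = 28 · 72 · 150 = 302400.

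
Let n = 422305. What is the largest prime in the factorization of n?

89

422305 = 5 · 84461
84461 = 13 · 6497
6497 = 73 · 89
89 is prime.
So 422305 = 5 · 13 · 73 · 89; the largest prime factor is 89.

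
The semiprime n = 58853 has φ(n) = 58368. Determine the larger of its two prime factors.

φ(n) = (p−1)(q−1) = n − (p+q) + 1, so p + q = 58853 − 58368 + 1 = 486.
p and q are the roots of t² − 486t + 58853 = 0.
Discriminant: 486² − 4·58853 = 236196 − 235412 = 784; √784 = 28.
q = (486 − 28)/2 = 229, p = (486 + 28)/2 = 257.
Check: 229 · 257 = 58853.

257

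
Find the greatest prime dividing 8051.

8051 = 83 · 97
97 is prime.
So 8051 = 83 · 97; the largest prime factor is 97.

97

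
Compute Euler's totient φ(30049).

29700

Factor: 30049 = 151 · 199.
φ(30049) = (151−1) · (199−1) = 150 · 198 = 29700.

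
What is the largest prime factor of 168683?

168683 = 37 · 4559
4559 = 47 · 97
97 is prime.
So 168683 = 37 · 47 · 97; the largest prime factor is 97.

97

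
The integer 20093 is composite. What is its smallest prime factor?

20093 is odd.
Digit sum 14, not divisible by 3.
Ends in 3: not divisible by 5.
7: 20093 = 7·2870 + 3
11: 20093 = 11·1826 + 7
13: 20093 = 13·1545 + 8
17: 20093 = 17·1181 + 16
19: 20093 = 19·1057 + 10
23: 20093 = 23·873 + 14
29: 20093 = 29·692 + 25
31: 20093 = 31·648 + 5
37: 20093 = 37·543 + 2
41: 20093 = 41·490 + 3
43: 20093 = 43·467 + 12
47: 20093 = 47·427 + 24
53: 20093 = 53·379 + 6
59: 20093 = 59·340 + 33
61: 20093 = 61·329 + 24
67: 20093 = 67·299 + 60
71: 20093 = 71·283

71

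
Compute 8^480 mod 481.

8^1 ≡ 8 (mod 481)
8^2 ≡ 8^2 = 64 ≡ 64 (mod 481)
8^4 ≡ 64^2 = 4096 ≡ 248 (mod 481)
8^8 ≡ 248^2 = 61504 ≡ 417 (mod 481)
8^16 ≡ 417^2 = 173889 ≡ 248 (mod 481)
8^32 ≡ 248^2 = 61504 ≡ 417 (mod 481)
8^64 ≡ 417^2 = 173889 ≡ 248 (mod 481)
8^128 ≡ 248^2 = 61504 ≡ 417 (mod 481)
8^256 ≡ 417^2 = 173889 ≡ 248 (mod 481)
480 = 256 + 128 + 64 + 32 in binary powers of 2.
So 8^480 ≡ 248 · 417 · 248 · 417 ≡ 1 (mod 481).
Since the result is 1, base 8 gives no evidence that 481 is composite.

1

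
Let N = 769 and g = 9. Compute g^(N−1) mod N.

1

9^1 ≡ 9 (mod 769)
9^2 ≡ 9^2 = 81 ≡ 81 (mod 769)
9^4 ≡ 81^2 = 6561 ≡ 409 (mod 769)
9^8 ≡ 409^2 = 167281 ≡ 408 (mod 769)
9^16 ≡ 408^2 = 166464 ≡ 360 (mod 769)
9^32 ≡ 360^2 = 129600 ≡ 408 (mod 769)
9^64 ≡ 408^2 = 166464 ≡ 360 (mod 769)
9^128 ≡ 360^2 = 129600 ≡ 408 (mod 769)
9^256 ≡ 408^2 = 166464 ≡ 360 (mod 769)
9^512 ≡ 360^2 = 129600 ≡ 408 (mod 769)
768 = 512 + 256 in binary powers of 2.
So 9^768 ≡ 408 · 360 ≡ 1 (mod 769).
Since the result is 1, base 9 gives no evidence that 769 is composite.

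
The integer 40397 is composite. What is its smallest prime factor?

40397 is odd.
Digit sum 23, not divisible by 3.
Ends in 7: not divisible by 5.
7: 40397 = 7·5771

7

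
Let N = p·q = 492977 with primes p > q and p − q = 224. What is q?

599

Since p = q + 224, we have 492977 = q(q + 224), so q² + 224q − 492977 = 0.
Discriminant: 224² + 4·492977 = 50176 + 1971908 = 2022084; √2022084 = 1422.
q = (−224 + 1422)/2 = 599, and p = q + 224 = 823.
Check: 599 · 823 = 492977.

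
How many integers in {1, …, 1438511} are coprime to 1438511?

Factor: 1438511 = 79 · 131 · 139.
φ(1438511) = (79−1) · (131−1) · (139−1) = 78 · 130 · 138 = 1399320.

1399320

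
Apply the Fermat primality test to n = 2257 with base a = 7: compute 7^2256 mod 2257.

7^1 ≡ 7 (mod 2257)
7^2 ≡ 7^2 = 49 ≡ 49 (mod 2257)
7^4 ≡ 49^2 = 2401 ≡ 144 (mod 2257)
7^8 ≡ 144^2 = 20736 ≡ 423 (mod 2257)
7^16 ≡ 423^2 = 178929 ≡ 626 (mod 2257)
7^32 ≡ 626^2 = 391876 ≡ 1415 (mod 2257)
7^64 ≡ 1415^2 = 2002225 ≡ 266 (mod 2257)
7^128 ≡ 266^2 = 70756 ≡ 789 (mod 2257)
7^256 ≡ 789^2 = 622521 ≡ 1846 (mod 2257)
7^512 ≡ 1846^2 = 3407716 ≡ 1903 (mod 2257)
7^1024 ≡ 1903^2 = 3621409 ≡ 1181 (mod 2257)
7^2048 ≡ 1181^2 = 1394761 ≡ 2192 (mod 2257)
2256 = 2048 + 128 + 64 + 16 in binary powers of 2.
So 7^2256 ≡ 2192 · 789 · 266 · 626 ≡ 1728 (mod 2257).
Since 1728 ≠ 1, base 7 is a Fermat witness: 2257 is composite.

1728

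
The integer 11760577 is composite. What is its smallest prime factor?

67

11760577 is odd.
Digit sum 34, not divisible by 3.
Ends in 7: not divisible by 5.
7: 11760577 = 7·1680082 + 3
11: 11760577 = 11·1069143 + 4
13: 11760577 = 13·904659 + 10
17: 11760577 = 17·691798 + 11
19: 11760577 = 19·618977 + 14
23: 11760577 = 23·511329 + 10
29: 11760577 = 29·405537 + 4
31: 11760577 = 31·379373 + 14
37: 11760577 = 37·317853 + 16
41: 11760577 = 41·286843 + 14
43: 11760577 = 43·273501 + 34
47: 11760577 = 47·250225 + 2
53: 11760577 = 53·221897 + 36
59: 11760577 = 59·199331 + 48
61: 11760577 = 61·192796 + 21
67: 11760577 = 67·175531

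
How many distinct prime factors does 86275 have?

4

86275 = 5^2 · 3451
3451 = 7 · 493
493 = 17 · 29
86275 = 5^2 · 7 · 17 · 29, which has 4 distinct prime factors.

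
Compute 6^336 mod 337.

1

6^1 ≡ 6 (mod 337)
6^2 ≡ 6^2 = 36 ≡ 36 (mod 337)
6^4 ≡ 36^2 = 1296 ≡ 285 (mod 337)
6^8 ≡ 285^2 = 81225 ≡ 8 (mod 337)
6^16 ≡ 8^2 = 64 ≡ 64 (mod 337)
6^32 ≡ 64^2 = 4096 ≡ 52 (mod 337)
6^64 ≡ 52^2 = 2704 ≡ 8 (mod 337)
6^128 ≡ 8^2 = 64 ≡ 64 (mod 337)
6^256 ≡ 64^2 = 4096 ≡ 52 (mod 337)
336 = 256 + 64 + 16 in binary powers of 2.
So 6^336 ≡ 52 · 8 · 64 ≡ 1 (mod 337).
Since the result is 1, base 6 gives no evidence that 337 is composite.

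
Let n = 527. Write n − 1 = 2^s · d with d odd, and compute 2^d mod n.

527 − 1 = 526 = 2^1 · 263, so d = 263.
2^1 ≡ 2 (mod 527)
2^2 ≡ 2^2 = 4 ≡ 4 (mod 527)
2^4 ≡ 4^2 = 16 ≡ 16 (mod 527)
2^8 ≡ 16^2 = 256 ≡ 256 (mod 527)
2^16 ≡ 256^2 = 65536 ≡ 188 (mod 527)
2^32 ≡ 188^2 = 35344 ≡ 35 (mod 527)
2^64 ≡ 35^2 = 1225 ≡ 171 (mod 527)
2^128 ≡ 171^2 = 29241 ≡ 256 (mod 527)
2^256 ≡ 256^2 = 65536 ≡ 188 (mod 527)
263 = 256 + 4 + 2 + 1 in binary powers of 2.
So 2^263 ≡ 188 · 16 · 4 · 2 ≡ 349 (mod 527).
Squaring chain: 349; never reaches −1, so base 2 is a Miller–Rabin witness that 527 is composite.

349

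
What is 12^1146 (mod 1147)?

1025

12^1 ≡ 12 (mod 1147)
12^2 ≡ 12^2 = 144 ≡ 144 (mod 1147)
12^4 ≡ 144^2 = 20736 ≡ 90 (mod 1147)
12^8 ≡ 90^2 = 8100 ≡ 71 (mod 1147)
12^16 ≡ 71^2 = 5041 ≡ 453 (mod 1147)
12^32 ≡ 453^2 = 205209 ≡ 1043 (mod 1147)
12^64 ≡ 1043^2 = 1087849 ≡ 493 (mod 1147)
12^128 ≡ 493^2 = 243049 ≡ 1032 (mod 1147)
12^256 ≡ 1032^2 = 1065024 ≡ 608 (mod 1147)
12^512 ≡ 608^2 = 369664 ≡ 330 (mod 1147)
12^1024 ≡ 330^2 = 108900 ≡ 1082 (mod 1147)
1146 = 1024 + 64 + 32 + 16 + 8 + 2 in binary powers of 2.
So 12^1146 ≡ 1082 · 493 · 1043 · 453 · 71 · 144 ≡ 1025 (mod 1147).
Since 1025 ≠ 1, base 12 is a Fermat witness: 1147 is composite.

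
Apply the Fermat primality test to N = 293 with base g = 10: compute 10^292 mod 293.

1

10^1 ≡ 10 (mod 293)
10^2 ≡ 10^2 = 100 ≡ 100 (mod 293)
10^4 ≡ 100^2 = 10000 ≡ 38 (mod 293)
10^8 ≡ 38^2 = 1444 ≡ 272 (mod 293)
10^16 ≡ 272^2 = 73984 ≡ 148 (mod 293)
10^32 ≡ 148^2 = 21904 ≡ 222 (mod 293)
10^64 ≡ 222^2 = 49284 ≡ 60 (mod 293)
10^128 ≡ 60^2 = 3600 ≡ 84 (mod 293)
10^256 ≡ 84^2 = 7056 ≡ 24 (mod 293)
292 = 256 + 32 + 4 in binary powers of 2.
So 10^292 ≡ 24 · 222 · 38 ≡ 1 (mod 293).
Since the result is 1, base 10 gives no evidence that 293 is composite.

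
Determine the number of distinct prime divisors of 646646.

646646 = 2 · 323323
323323 = 7 · 46189
46189 = 11 · 4199
4199 = 13 · 323
323 = 17 · 19
646646 = 2 · 7 · 11 · 13 · 17 · 19, which has 6 distinct prime factors.

6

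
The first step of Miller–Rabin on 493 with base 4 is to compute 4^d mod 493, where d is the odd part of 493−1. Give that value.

493 − 1 = 492 = 2^2 · 123, so d = 123.
4^1 ≡ 4 (mod 493)
4^2 ≡ 4^2 = 16 ≡ 16 (mod 493)
4^4 ≡ 16^2 = 256 ≡ 256 (mod 493)
4^8 ≡ 256^2 = 65536 ≡ 460 (mod 493)
4^16 ≡ 460^2 = 211600 ≡ 103 (mod 493)
4^32 ≡ 103^2 = 10609 ≡ 256 (mod 493)
4^64 ≡ 256^2 = 65536 ≡ 460 (mod 493)
123 = 64 + 32 + 16 + 8 + 2 + 1 in binary powers of 2.
So 4^123 ≡ 460 · 256 · 103 · 460 · 16 · 4 ≡ 353 (mod 493).
Squaring chain: 353 → 373; never reaches −1, so base 4 is a Miller–Rabin witness that 493 is composite.

353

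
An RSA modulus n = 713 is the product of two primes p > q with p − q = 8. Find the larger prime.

Since p = q + 8, we have 713 = q(q + 8), so q² + 8q − 713 = 0.
Discriminant: 8² + 4·713 = 64 + 2852 = 2916; √2916 = 54.
q = (−8 + 54)/2 = 23, and p = q + 8 = 31.
Check: 23 · 31 = 713.

31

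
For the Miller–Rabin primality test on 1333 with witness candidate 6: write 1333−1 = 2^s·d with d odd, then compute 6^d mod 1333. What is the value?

216

1333 − 1 = 1332 = 2^2 · 333, so d = 333.
6^1 ≡ 6 (mod 1333)
6^2 ≡ 6^2 = 36 ≡ 36 (mod 1333)
6^4 ≡ 36^2 = 1296 ≡ 1296 (mod 1333)
6^8 ≡ 1296^2 = 1679616 ≡ 36 (mod 1333)
6^16 ≡ 36^2 = 1296 ≡ 1296 (mod 1333)
6^32 ≡ 1296^2 = 1679616 ≡ 36 (mod 1333)
6^64 ≡ 36^2 = 1296 ≡ 1296 (mod 1333)
6^128 ≡ 1296^2 = 1679616 ≡ 36 (mod 1333)
6^256 ≡ 36^2 = 1296 ≡ 1296 (mod 1333)
333 = 256 + 64 + 8 + 4 + 1 in binary powers of 2.
So 6^333 ≡ 1296 · 1296 · 36 · 1296 · 6 ≡ 216 (mod 1333).
Squaring chain: 216 → 1; never reaches −1, so base 6 is a Miller–Rabin witness that 1333 is composite.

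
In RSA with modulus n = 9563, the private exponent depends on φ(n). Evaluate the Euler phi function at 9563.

Factor: 9563 = 73 · 131.
φ(9563) = (73−1) · (131−1) = 72 · 130 = 9360.

9360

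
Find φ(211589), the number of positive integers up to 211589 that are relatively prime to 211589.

Factor: 211589 = 7 · 167 · 181.
φ(211589) = (7−1) · (167−1) · (181−1) = 6 · 166 · 180 = 179280.

179280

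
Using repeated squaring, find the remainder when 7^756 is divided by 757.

7^1 ≡ 7 (mod 757)
7^2 ≡ 7^2 = 49 ≡ 49 (mod 757)
7^4 ≡ 49^2 = 2401 ≡ 130 (mod 757)
7^8 ≡ 130^2 = 16900 ≡ 246 (mod 757)
7^16 ≡ 246^2 = 60516 ≡ 713 (mod 757)
7^32 ≡ 713^2 = 508369 ≡ 422 (mod 757)
7^64 ≡ 422^2 = 178084 ≡ 189 (mod 757)
7^128 ≡ 189^2 = 35721 ≡ 142 (mod 757)
7^256 ≡ 142^2 = 20164 ≡ 482 (mod 757)
7^512 ≡ 482^2 = 232324 ≡ 682 (mod 757)
756 = 512 + 128 + 64 + 32 + 16 + 4 in binary powers of 2.
So 7^756 ≡ 682 · 142 · 189 · 422 · 713 · 130 ≡ 1 (mod 757).
Since the result is 1, base 7 gives no evidence that 757 is composite.

1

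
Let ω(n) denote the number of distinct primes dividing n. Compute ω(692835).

6

692835 = 3 · 230945
230945 = 5 · 46189
46189 = 11 · 4199
4199 = 13 · 323
323 = 17 · 19
692835 = 3 · 5 · 11 · 13 · 17 · 19, which has 6 distinct prime factors.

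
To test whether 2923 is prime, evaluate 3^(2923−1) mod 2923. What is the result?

433

3^1 ≡ 3 (mod 2923)
3^2 ≡ 3^2 = 9 ≡ 9 (mod 2923)
3^4 ≡ 9^2 = 81 ≡ 81 (mod 2923)
3^8 ≡ 81^2 = 6561 ≡ 715 (mod 2923)
3^16 ≡ 715^2 = 511225 ≡ 2623 (mod 2923)
3^32 ≡ 2623^2 = 6880129 ≡ 2310 (mod 2923)
3^64 ≡ 2310^2 = 5336100 ≡ 1625 (mod 2923)
3^128 ≡ 1625^2 = 2640625 ≡ 1156 (mod 2923)
3^256 ≡ 1156^2 = 1336336 ≡ 525 (mod 2923)
3^512 ≡ 525^2 = 275625 ≡ 863 (mod 2923)
3^1024 ≡ 863^2 = 744769 ≡ 2327 (mod 2923)
3^2048 ≡ 2327^2 = 5414929 ≡ 1533 (mod 2923)
2922 = 2048 + 512 + 256 + 64 + 32 + 8 + 2 in binary powers of 2.
So 3^2922 ≡ 1533 · 863 · 525 · 1625 · 2310 · 715 · 9 ≡ 433 (mod 2923).
Since 433 ≠ 1, base 3 is a Fermat witness: 2923 is composite.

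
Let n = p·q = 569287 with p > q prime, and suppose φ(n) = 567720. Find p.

997

φ(n) = (p−1)(q−1) = n − (p+q) + 1, so p + q = 569287 − 567720 + 1 = 1568.
p and q are the roots of t² − 1568t + 569287 = 0.
Discriminant: 1568² − 4·569287 = 2458624 − 2277148 = 181476; √181476 = 426.
q = (1568 − 426)/2 = 571, p = (1568 + 426)/2 = 997.
Check: 571 · 997 = 569287.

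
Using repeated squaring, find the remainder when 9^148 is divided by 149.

9^1 ≡ 9 (mod 149)
9^2 ≡ 9^2 = 81 ≡ 81 (mod 149)
9^4 ≡ 81^2 = 6561 ≡ 5 (mod 149)
9^8 ≡ 5^2 = 25 ≡ 25 (mod 149)
9^16 ≡ 25^2 = 625 ≡ 29 (mod 149)
9^32 ≡ 29^2 = 841 ≡ 96 (mod 149)
9^64 ≡ 96^2 = 9216 ≡ 127 (mod 149)
9^128 ≡ 127^2 = 16129 ≡ 37 (mod 149)
148 = 128 + 16 + 4 in binary powers of 2.
So 9^148 ≡ 37 · 29 · 5 ≡ 1 (mod 149).
Since the result is 1, base 9 gives no evidence that 149 is composite.

1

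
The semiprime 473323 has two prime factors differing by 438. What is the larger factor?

941

Since p = q + 438, we have 473323 = q(q + 438), so q² + 438q − 473323 = 0.
Discriminant: 438² + 4·473323 = 191844 + 1893292 = 2085136; √2085136 = 1444.
q = (−438 + 1444)/2 = 503, and p = q + 438 = 941.
Check: 503 · 941 = 473323.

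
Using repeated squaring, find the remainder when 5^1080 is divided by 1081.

5^1 ≡ 5 (mod 1081)
5^2 ≡ 5^2 = 25 ≡ 25 (mod 1081)
5^4 ≡ 25^2 = 625 ≡ 625 (mod 1081)
5^8 ≡ 625^2 = 390625 ≡ 384 (mod 1081)
5^16 ≡ 384^2 = 147456 ≡ 440 (mod 1081)
5^32 ≡ 440^2 = 193600 ≡ 101 (mod 1081)
5^64 ≡ 101^2 = 10201 ≡ 472 (mod 1081)
5^128 ≡ 472^2 = 222784 ≡ 98 (mod 1081)
5^256 ≡ 98^2 = 9604 ≡ 956 (mod 1081)
5^512 ≡ 956^2 = 913936 ≡ 491 (mod 1081)
5^1024 ≡ 491^2 = 241081 ≡ 18 (mod 1081)
1080 = 1024 + 32 + 16 + 8 in binary powers of 2.
So 5^1080 ≡ 18 · 101 · 440 · 384 ≡ 968 (mod 1081).
Since 968 ≠ 1, base 5 is a Fermat witness: 1081 is composite.

968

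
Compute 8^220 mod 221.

8^1 ≡ 8 (mod 221)
8^2 ≡ 8^2 = 64 ≡ 64 (mod 221)
8^4 ≡ 64^2 = 4096 ≡ 118 (mod 221)
8^8 ≡ 118^2 = 13924 ≡ 1 (mod 221)
8^16 ≡ 1^2 = 1 ≡ 1 (mod 221)
8^32 ≡ 1^2 = 1 ≡ 1 (mod 221)
8^64 ≡ 1^2 = 1 ≡ 1 (mod 221)
8^128 ≡ 1^2 = 1 ≡ 1 (mod 221)
220 = 128 + 64 + 16 + 8 + 4 in binary powers of 2.
So 8^220 ≡ 1 · 1 · 1 · 1 · 118 ≡ 118 (mod 221).
Since 118 ≠ 1, base 8 is a Fermat witness: 221 is composite.

118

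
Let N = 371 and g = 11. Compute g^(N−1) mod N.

11^1 ≡ 11 (mod 371)
11^2 ≡ 11^2 = 121 ≡ 121 (mod 371)
11^4 ≡ 121^2 = 14641 ≡ 172 (mod 371)
11^8 ≡ 172^2 = 29584 ≡ 275 (mod 371)
11^16 ≡ 275^2 = 75625 ≡ 312 (mod 371)
11^32 ≡ 312^2 = 97344 ≡ 142 (mod 371)
11^64 ≡ 142^2 = 20164 ≡ 130 (mod 371)
11^128 ≡ 130^2 = 16900 ≡ 205 (mod 371)
11^256 ≡ 205^2 = 42025 ≡ 102 (mod 371)
370 = 256 + 64 + 32 + 16 + 2 in binary powers of 2.
So 11^370 ≡ 102 · 130 · 142 · 312 · 121 ≡ 354 (mod 371).
Since 354 ≠ 1, base 11 is a Fermat witness: 371 is composite.

354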